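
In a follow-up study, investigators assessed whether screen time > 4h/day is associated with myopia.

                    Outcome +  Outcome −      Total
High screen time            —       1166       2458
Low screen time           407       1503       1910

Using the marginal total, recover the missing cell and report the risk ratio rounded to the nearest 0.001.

The missing cell is in the exposed row: 2458 − 1166 = 1292.
So a = 1292, b = 1166, c = 407, d = 1503.
RR = [a/(a+b)] / [c/(c+d)] = (1292/2458) / (407/1910) = 0.52563/0.21309 = 2.46672

2.467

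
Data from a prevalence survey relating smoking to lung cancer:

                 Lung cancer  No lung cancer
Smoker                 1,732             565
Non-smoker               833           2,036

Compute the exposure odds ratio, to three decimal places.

Cells: a = 1732, b = 565, c = 833, d = 2036.
OR = (a·d)/(b·c) = (1732 × 2036) / (565 × 833) = 3526352 / 470645 = 7.49259
The odds of lung cancer are about 7.49 times as high in the smoker group.

7.493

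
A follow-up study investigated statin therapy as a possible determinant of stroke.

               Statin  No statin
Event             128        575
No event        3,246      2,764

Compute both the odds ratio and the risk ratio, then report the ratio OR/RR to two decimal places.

Reading the table with exposure as columns: a = 128 (Statin, case), b = 3246 (Statin, non-case), c = 575 (No statin, case), d = 2764.
OR = (128·2764)/(3246·575) = 353792/1866450 = 0.18955
Risk in exposed = 128/3374 = 0.03794; risk in unexposed = 575/3339 = 0.17221; RR = 0.22030
OR/RR = 0.18955 / 0.22030 = 0.86044
The outcome is not rare, so the OR lies further from 1 than the RR.

0.86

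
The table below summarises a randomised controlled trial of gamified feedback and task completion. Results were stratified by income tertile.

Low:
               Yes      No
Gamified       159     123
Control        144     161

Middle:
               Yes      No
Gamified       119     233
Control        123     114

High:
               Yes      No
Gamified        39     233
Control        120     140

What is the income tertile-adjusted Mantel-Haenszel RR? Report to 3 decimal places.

0.733

RR_MH = Σ(aᵢ·n₀ᵢ/nᵢ) / Σ(cᵢ·n₁ᵢ/nᵢ), with n₁ᵢ = aᵢ+bᵢ (exposed), n₀ᵢ = cᵢ+dᵢ (unexposed), nᵢ = n₁ᵢ+n₀ᵢ.
Stratum 1 (Low): n₁ = 282, n₀ = 305, n = 587; a·n₀/n = 159·305/587 = 82.6150; c·n₁/n = 144·282/587 = 69.1789
Stratum 2 (Middle): n₁ = 352, n₀ = 237, n = 589; a·n₀/n = 119·237/589 = 47.8829; c·n₁/n = 123·352/589 = 73.5076
Stratum 3 (High): n₁ = 272, n₀ = 260, n = 532; a·n₀/n = 39·260/532 = 19.0602; c·n₁/n = 120·272/532 = 61.3534
RR_MH = (82.6150 + 47.8829 + 19.0602) / (69.1789 + 73.5076 + 61.3534) = 149.5580 / 204.0399 = 0.73298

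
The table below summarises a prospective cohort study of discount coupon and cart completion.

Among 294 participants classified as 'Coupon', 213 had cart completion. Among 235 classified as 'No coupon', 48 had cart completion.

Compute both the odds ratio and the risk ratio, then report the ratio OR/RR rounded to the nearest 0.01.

2.89

From the description: a = 213, b = 81, c = 48, d = 187.
OR = (213·187)/(81·48) = 39831/3888 = 10.24460
Risk in exposed = 213/294 = 0.72449; risk in unexposed = 48/235 = 0.20426; RR = 3.54698
OR/RR = 10.24460 / 3.54698 = 2.88826
The outcome is not rare, so the OR lies further from 1 than the RR.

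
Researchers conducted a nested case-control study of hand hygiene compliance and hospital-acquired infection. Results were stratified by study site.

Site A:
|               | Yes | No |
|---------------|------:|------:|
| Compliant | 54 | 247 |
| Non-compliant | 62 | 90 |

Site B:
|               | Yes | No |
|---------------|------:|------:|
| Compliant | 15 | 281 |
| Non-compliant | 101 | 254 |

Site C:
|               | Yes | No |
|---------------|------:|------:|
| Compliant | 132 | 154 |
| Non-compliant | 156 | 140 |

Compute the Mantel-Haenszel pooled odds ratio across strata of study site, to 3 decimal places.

OR_MH = Σ(aᵢdᵢ/nᵢ) / Σ(bᵢcᵢ/nᵢ), where nᵢ is the stratum total.
Stratum 1 (Site A): n = 453; a·d/n = 54·90/453 = 10.7285; b·c/n = 247·62/453 = 33.8057
Stratum 2 (Site B): n = 651; a·d/n = 15·254/651 = 5.8525; b·c/n = 281·101/651 = 43.5960
Stratum 3 (Site C): n = 582; a·d/n = 132·140/582 = 31.7526; b·c/n = 154·156/582 = 41.2784
OR_MH = (10.7285 + 5.8525 + 31.7526) / (33.8057 + 43.5960 + 41.2784) = 48.3336 / 118.6801 = 0.40726

0.407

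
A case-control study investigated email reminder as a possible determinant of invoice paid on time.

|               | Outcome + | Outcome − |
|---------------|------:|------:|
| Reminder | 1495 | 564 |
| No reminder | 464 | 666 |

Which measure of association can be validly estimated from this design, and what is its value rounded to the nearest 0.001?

Cells: a = 1495, b = 564, c = 464, d = 666.
This is a case-control study: participants were sampled on outcome status, so risks in the source population cannot be estimated directly — relative risk is not valid here. The odds ratio is the appropriate measure.
OR = (a·d)/(b·c) = (1495 × 666) / (564 × 464) = 995670 / 261696 = 3.80468

3.805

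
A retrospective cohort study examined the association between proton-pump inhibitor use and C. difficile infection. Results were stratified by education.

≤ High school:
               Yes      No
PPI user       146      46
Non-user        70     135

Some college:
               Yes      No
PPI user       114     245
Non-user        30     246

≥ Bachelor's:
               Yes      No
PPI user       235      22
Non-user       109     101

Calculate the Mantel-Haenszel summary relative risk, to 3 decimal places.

2.081

RR_MH = Σ(aᵢ·n₀ᵢ/nᵢ) / Σ(cᵢ·n₁ᵢ/nᵢ), with n₁ᵢ = aᵢ+bᵢ (exposed), n₀ᵢ = cᵢ+dᵢ (unexposed), nᵢ = n₁ᵢ+n₀ᵢ.
Stratum 1 (≤ High school): n₁ = 192, n₀ = 205, n = 397; a·n₀/n = 146·205/397 = 75.3904; c·n₁/n = 70·192/397 = 33.8539
Stratum 2 (Some college): n₁ = 359, n₀ = 276, n = 635; a·n₀/n = 114·276/635 = 49.5496; c·n₁/n = 30·359/635 = 16.9606
Stratum 3 (≥ Bachelor's): n₁ = 257, n₀ = 210, n = 467; a·n₀/n = 235·210/467 = 105.6745; c·n₁/n = 109·257/467 = 59.9850
RR_MH = (75.3904 + 49.5496 + 105.6745) / (33.8539 + 16.9606 + 59.9850) = 230.6146 / 110.7995 = 2.08137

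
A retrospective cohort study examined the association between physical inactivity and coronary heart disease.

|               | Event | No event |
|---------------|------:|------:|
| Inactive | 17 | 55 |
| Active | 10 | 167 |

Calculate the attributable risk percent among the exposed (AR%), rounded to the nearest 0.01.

76.07

Cells: a = 17, b = 55, c = 10, d = 167.
Risk in exposed = 17/72 = 0.23611; risk in unexposed = 10/177 = 0.05650.
RR = 0.23611/0.05650 = 4.17917
AR% = (RR − 1)/RR × 100 = (4.17917 − 1)/4.17917 × 100 = 76.0718%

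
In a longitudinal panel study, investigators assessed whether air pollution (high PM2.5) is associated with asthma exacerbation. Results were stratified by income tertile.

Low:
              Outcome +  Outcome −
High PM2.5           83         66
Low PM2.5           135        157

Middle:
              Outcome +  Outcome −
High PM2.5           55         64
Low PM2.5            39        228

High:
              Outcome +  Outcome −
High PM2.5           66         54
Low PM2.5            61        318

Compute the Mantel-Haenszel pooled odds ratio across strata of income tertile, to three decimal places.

3.129

OR_MH = Σ(aᵢdᵢ/nᵢ) / Σ(bᵢcᵢ/nᵢ), where nᵢ is the stratum total.
Stratum 1 (Low): n = 441; a·d/n = 83·157/441 = 29.5488; b·c/n = 66·135/441 = 20.2041
Stratum 2 (Middle): n = 386; a·d/n = 55·228/386 = 32.4870; b·c/n = 64·39/386 = 6.4663
Stratum 3 (High): n = 499; a·d/n = 66·318/499 = 42.0601; b·c/n = 54·61/499 = 6.6012
OR_MH = (29.5488 + 32.4870 + 42.0601) / (20.2041 + 6.4663 + 6.6012) = 104.0959 / 33.2716 = 3.12867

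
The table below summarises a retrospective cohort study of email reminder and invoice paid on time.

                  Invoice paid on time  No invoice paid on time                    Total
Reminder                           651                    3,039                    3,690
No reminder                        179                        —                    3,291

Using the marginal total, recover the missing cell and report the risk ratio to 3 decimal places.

The missing cell is in the unexposed row: 3291 − 179 = 3112.
So a = 651, b = 3039, c = 179, d = 3112.
RR = [a/(a+b)] / [c/(c+d)] = (651/3690) / (179/3291) = 0.17642/0.05439 = 3.24362

3.244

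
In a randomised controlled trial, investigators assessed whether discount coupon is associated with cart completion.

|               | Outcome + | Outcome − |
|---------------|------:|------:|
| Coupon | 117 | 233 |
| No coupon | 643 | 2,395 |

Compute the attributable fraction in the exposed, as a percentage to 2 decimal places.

Cells: a = 117, b = 233, c = 643, d = 2395.
Risk in exposed = 117/350 = 0.33429; risk in unexposed = 643/3038 = 0.21165.
RR = 0.33429/0.21165 = 1.57941
AR% = (RR − 1)/RR × 100 = (1.57941 − 1)/1.57941 × 100 = 36.6852%

36.69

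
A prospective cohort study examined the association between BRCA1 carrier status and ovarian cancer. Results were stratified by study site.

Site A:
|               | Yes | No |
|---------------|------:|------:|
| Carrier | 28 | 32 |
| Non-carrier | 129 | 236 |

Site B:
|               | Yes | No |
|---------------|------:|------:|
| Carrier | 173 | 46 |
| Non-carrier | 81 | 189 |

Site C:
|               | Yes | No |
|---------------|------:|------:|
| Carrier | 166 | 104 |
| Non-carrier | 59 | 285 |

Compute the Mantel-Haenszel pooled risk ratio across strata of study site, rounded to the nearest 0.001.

RR_MH = Σ(aᵢ·n₀ᵢ/nᵢ) / Σ(cᵢ·n₁ᵢ/nᵢ), with n₁ᵢ = aᵢ+bᵢ (exposed), n₀ᵢ = cᵢ+dᵢ (unexposed), nᵢ = n₁ᵢ+n₀ᵢ.
Stratum 1 (Site A): n₁ = 60, n₀ = 365, n = 425; a·n₀/n = 28·365/425 = 24.0471; c·n₁/n = 129·60/425 = 18.2118
Stratum 2 (Site B): n₁ = 219, n₀ = 270, n = 489; a·n₀/n = 173·270/489 = 95.5215; c·n₁/n = 81·219/489 = 36.2761
Stratum 3 (Site C): n₁ = 270, n₀ = 344, n = 614; a·n₀/n = 166·344/614 = 93.0033; c·n₁/n = 59·270/614 = 25.9446
RR_MH = (24.0471 + 95.5215 + 93.0033) / (18.2118 + 36.2761 + 25.9446) = 212.5718 / 80.4325 = 2.64286

2.643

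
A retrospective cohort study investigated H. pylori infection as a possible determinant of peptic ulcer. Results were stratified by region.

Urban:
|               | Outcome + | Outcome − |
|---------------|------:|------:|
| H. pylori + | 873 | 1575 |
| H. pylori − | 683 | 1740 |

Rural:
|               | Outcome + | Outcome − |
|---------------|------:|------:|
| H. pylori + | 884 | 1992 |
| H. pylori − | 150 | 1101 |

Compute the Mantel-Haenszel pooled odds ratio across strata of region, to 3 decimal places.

OR_MH = Σ(aᵢdᵢ/nᵢ) / Σ(bᵢcᵢ/nᵢ), where nᵢ is the stratum total.
Stratum 1 (Urban): n = 4871; a·d/n = 873·1740/4871 = 311.8497; b·c/n = 1575·683/4871 = 220.8427
Stratum 2 (Rural): n = 4127; a·d/n = 884·1101/4127 = 235.8333; b·c/n = 1992·150/4127 = 72.4013
OR_MH = (311.8497 + 235.8333) / (220.8427 + 72.4013) = 547.6830 / 293.2440 = 1.86767

1.868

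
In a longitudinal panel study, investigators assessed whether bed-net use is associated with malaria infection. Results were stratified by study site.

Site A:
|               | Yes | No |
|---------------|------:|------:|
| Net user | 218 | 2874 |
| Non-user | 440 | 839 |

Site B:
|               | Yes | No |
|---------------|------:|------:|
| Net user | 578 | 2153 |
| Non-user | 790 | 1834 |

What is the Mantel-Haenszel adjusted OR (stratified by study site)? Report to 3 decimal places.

0.395

OR_MH = Σ(aᵢdᵢ/nᵢ) / Σ(bᵢcᵢ/nᵢ), where nᵢ is the stratum total.
Stratum 1 (Site A): n = 4371; a·d/n = 218·839/4371 = 41.8444; b·c/n = 2874·440/4371 = 289.3068
Stratum 2 (Site B): n = 5355; a·d/n = 578·1834/5355 = 197.9556; b·c/n = 2153·790/5355 = 317.6228
OR_MH = (41.8444 + 197.9556) / (289.3068 + 317.6228) = 239.8000 / 606.9296 = 0.39510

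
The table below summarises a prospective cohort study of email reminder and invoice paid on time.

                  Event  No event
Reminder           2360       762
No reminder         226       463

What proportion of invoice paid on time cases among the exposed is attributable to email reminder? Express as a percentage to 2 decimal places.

56.61

Cells: a = 2360, b = 762, c = 226, d = 463.
Risk in exposed = 2360/3122 = 0.75593; risk in unexposed = 226/689 = 0.32801.
RR = 0.75593/0.32801 = 2.30457
AR% = (RR − 1)/RR × 100 = (2.30457 − 1)/2.30457 × 100 = 56.6080%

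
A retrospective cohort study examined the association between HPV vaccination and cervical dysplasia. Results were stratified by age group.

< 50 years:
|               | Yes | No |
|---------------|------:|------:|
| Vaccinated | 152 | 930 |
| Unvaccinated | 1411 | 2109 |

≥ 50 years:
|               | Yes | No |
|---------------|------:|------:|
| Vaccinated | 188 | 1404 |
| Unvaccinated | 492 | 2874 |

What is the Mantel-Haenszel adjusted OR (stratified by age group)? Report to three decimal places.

0.421

OR_MH = Σ(aᵢdᵢ/nᵢ) / Σ(bᵢcᵢ/nᵢ), where nᵢ is the stratum total.
Stratum 1 (< 50 years): n = 4602; a·d/n = 152·2109/4602 = 69.6584; b·c/n = 930·1411/4602 = 285.1434
Stratum 2 (≥ 50 years): n = 4958; a·d/n = 188·2874/4958 = 108.9778; b·c/n = 1404·492/4958 = 139.3239
OR_MH = (69.6584 + 108.9778) / (285.1434 + 139.3239) = 178.6362 / 424.4673 = 0.42085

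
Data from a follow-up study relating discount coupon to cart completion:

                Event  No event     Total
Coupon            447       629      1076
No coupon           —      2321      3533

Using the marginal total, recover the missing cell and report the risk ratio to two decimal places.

1.21

The missing cell is in the unexposed row: 3533 − 2321 = 1212.
So a = 447, b = 629, c = 1212, d = 2321.
RR = [a/(a+b)] / [c/(c+d)] = (447/1076) / (1212/3533) = 0.41543/0.34305 = 1.21098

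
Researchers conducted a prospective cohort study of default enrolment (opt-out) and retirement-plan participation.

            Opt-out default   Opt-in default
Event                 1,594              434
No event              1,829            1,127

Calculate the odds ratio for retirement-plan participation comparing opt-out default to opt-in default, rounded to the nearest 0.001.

Reading the table with exposure as columns: a = 1594 (Opt-out default, case), b = 1829 (Opt-out default, non-case), c = 434 (Opt-in default, case), d = 1127.
OR = (a·d)/(b·c) = (1594 × 1127) / (1829 × 434) = 1796438 / 793786 = 2.26313
The odds of retirement-plan participation are about 2.26 times as high in the opt-out default group.

2.263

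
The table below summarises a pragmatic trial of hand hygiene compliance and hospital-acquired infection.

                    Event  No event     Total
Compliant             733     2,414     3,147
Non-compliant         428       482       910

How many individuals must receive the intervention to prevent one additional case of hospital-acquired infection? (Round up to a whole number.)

5

Risk in treated group = 733/3147 = 0.23292; risk in control = 428/910 = 0.47033.
Absolute risk reduction = 0.47033 − 0.23292 = 0.23741
NNT = 1 / ARR = 1 / 0.23741 = 4.212 → round up → 5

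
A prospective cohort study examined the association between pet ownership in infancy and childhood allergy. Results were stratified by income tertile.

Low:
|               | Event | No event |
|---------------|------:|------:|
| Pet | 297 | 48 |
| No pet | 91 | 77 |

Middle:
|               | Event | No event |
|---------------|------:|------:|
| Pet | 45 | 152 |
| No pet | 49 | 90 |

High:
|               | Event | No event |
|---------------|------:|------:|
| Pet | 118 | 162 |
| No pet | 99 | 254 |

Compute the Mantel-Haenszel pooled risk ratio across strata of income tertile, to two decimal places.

1.36

RR_MH = Σ(aᵢ·n₀ᵢ/nᵢ) / Σ(cᵢ·n₁ᵢ/nᵢ), with n₁ᵢ = aᵢ+bᵢ (exposed), n₀ᵢ = cᵢ+dᵢ (unexposed), nᵢ = n₁ᵢ+n₀ᵢ.
Stratum 1 (Low): n₁ = 345, n₀ = 168, n = 513; a·n₀/n = 297·168/513 = 97.2632; c·n₁/n = 91·345/513 = 61.1988
Stratum 2 (Middle): n₁ = 197, n₀ = 139, n = 336; a·n₀/n = 45·139/336 = 18.6161; c·n₁/n = 49·197/336 = 28.7292
Stratum 3 (High): n₁ = 280, n₀ = 353, n = 633; a·n₀/n = 118·353/633 = 65.8041; c·n₁/n = 99·280/633 = 43.7915
RR_MH = (97.2632 + 18.6161 + 65.8041) / (61.1988 + 28.7292 + 43.7915) = 181.6833 / 133.7195 = 1.35869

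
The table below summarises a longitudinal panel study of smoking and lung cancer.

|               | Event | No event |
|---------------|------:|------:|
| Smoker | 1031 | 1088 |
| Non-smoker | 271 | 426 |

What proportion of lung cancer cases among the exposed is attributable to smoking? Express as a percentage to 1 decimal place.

Cells: a = 1031, b = 1088, c = 271, d = 426.
Risk in exposed = 1031/2119 = 0.48655; risk in unexposed = 271/697 = 0.38881.
RR = 0.48655/0.38881 = 1.25139
AR% = (RR − 1)/RR × 100 = (1.25139 − 1)/1.25139 × 100 = 20.0886%

20.1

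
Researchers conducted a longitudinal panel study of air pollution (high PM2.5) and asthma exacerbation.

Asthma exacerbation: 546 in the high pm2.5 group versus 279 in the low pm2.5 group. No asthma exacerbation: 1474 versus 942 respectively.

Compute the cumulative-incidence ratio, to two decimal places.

1.18

From the description: a = 546, b = 1474, c = 279, d = 942.
Risk in exposed = 546/2020 = 0.27030; risk in unexposed = 279/1221 = 0.22850.
RR = 0.27030 / 0.22850 = 1.18291
The risk among the exposed is 1.18 times that among the unexposed.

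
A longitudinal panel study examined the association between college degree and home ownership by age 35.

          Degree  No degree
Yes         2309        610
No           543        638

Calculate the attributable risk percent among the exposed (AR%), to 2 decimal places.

39.63

Reading the table with exposure as columns: a = 2309 (Degree, case), b = 543 (Degree, non-case), c = 610 (No degree, case), d = 638.
Risk in exposed = 2309/2852 = 0.80961; risk in unexposed = 610/1248 = 0.48878.
RR = 0.80961/0.48878 = 1.65638
AR% = (RR − 1)/RR × 100 = (1.65638 − 1)/1.65638 × 100 = 39.6273%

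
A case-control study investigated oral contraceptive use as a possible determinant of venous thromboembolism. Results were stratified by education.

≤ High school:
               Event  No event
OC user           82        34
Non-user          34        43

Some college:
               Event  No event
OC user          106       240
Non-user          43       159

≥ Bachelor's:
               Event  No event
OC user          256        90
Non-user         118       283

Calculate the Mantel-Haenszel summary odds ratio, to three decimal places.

OR_MH = Σ(aᵢdᵢ/nᵢ) / Σ(bᵢcᵢ/nᵢ), where nᵢ is the stratum total.
Stratum 1 (≤ High school): n = 193; a·d/n = 82·43/193 = 18.2694; b·c/n = 34·34/193 = 5.9896
Stratum 2 (Some college): n = 548; a·d/n = 106·159/548 = 30.7555; b·c/n = 240·43/548 = 18.8321
Stratum 3 (≥ Bachelor's): n = 747; a·d/n = 256·283/747 = 96.9853; b·c/n = 90·118/747 = 14.2169
OR_MH = (18.2694 + 30.7555 + 96.9853) / (5.9896 + 18.8321 + 14.2169) = 146.0102 / 39.0386 = 3.74015

3.740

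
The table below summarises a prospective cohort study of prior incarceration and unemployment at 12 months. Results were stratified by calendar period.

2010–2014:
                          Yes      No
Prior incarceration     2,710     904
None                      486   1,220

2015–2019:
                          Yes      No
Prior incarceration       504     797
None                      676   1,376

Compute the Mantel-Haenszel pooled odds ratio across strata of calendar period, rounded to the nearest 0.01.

3.40

OR_MH = Σ(aᵢdᵢ/nᵢ) / Σ(bᵢcᵢ/nᵢ), where nᵢ is the stratum total.
Stratum 1 (2010–2014): n = 5320; a·d/n = 2710·1220/5320 = 621.4662; b·c/n = 904·486/5320 = 82.5835
Stratum 2 (2015–2019): n = 3353; a·d/n = 504·1376/3353 = 206.8309; b·c/n = 797·676/3353 = 160.6836
OR_MH = (621.4662 + 206.8309) / (82.5835 + 160.6836) = 828.2971 / 243.2670 = 3.40489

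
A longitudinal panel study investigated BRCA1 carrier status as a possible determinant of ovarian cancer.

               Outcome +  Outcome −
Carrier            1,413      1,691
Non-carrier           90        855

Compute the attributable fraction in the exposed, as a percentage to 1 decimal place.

79.1

Cells: a = 1413, b = 1691, c = 90, d = 855.
Risk in exposed = 1413/3104 = 0.45522; risk in unexposed = 90/945 = 0.09524.
RR = 0.45522/0.09524 = 4.77980
AR% = (RR − 1)/RR × 100 = (4.77980 − 1)/4.77980 × 100 = 79.0786%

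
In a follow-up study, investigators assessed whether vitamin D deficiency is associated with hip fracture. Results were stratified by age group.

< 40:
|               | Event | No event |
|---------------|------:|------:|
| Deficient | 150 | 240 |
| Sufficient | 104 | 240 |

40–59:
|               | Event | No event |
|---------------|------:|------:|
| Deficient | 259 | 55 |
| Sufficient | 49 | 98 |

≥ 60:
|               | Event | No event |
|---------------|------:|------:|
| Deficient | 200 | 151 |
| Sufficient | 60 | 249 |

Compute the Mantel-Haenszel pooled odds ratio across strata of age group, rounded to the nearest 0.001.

OR_MH = Σ(aᵢdᵢ/nᵢ) / Σ(bᵢcᵢ/nᵢ), where nᵢ is the stratum total.
Stratum 1 (< 40): n = 734; a·d/n = 150·240/734 = 49.0463; b·c/n = 240·104/734 = 34.0054
Stratum 2 (40–59): n = 461; a·d/n = 259·98/461 = 55.0586; b·c/n = 55·49/461 = 5.8460
Stratum 3 (≥ 60): n = 660; a·d/n = 200·249/660 = 75.4545; b·c/n = 151·60/660 = 13.7273
OR_MH = (49.0463 + 55.0586 + 75.4545) / (34.0054 + 5.8460 + 13.7273) = 179.5594 / 53.5787 = 3.35132

3.351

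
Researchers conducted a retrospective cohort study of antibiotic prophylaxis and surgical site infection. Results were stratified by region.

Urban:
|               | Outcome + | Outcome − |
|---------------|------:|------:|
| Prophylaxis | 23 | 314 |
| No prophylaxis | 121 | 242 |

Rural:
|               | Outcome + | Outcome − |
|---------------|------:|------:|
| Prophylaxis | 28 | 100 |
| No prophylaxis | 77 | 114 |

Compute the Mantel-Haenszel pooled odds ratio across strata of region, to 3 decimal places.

0.229

OR_MH = Σ(aᵢdᵢ/nᵢ) / Σ(bᵢcᵢ/nᵢ), where nᵢ is the stratum total.
Stratum 1 (Urban): n = 700; a·d/n = 23·242/700 = 7.9514; b·c/n = 314·121/700 = 54.2771
Stratum 2 (Rural): n = 319; a·d/n = 28·114/319 = 10.0063; b·c/n = 100·77/319 = 24.1379
OR_MH = (7.9514 + 10.0063) / (54.2771 + 24.1379) = 17.9577 / 78.4151 = 0.22901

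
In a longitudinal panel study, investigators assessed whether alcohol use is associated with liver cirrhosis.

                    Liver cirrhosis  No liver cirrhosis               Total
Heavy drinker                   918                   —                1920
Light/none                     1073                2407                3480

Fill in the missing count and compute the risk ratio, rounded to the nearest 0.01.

1.55

The missing cell is in the exposed row: 1920 − 918 = 1002.
So a = 918, b = 1002, c = 1073, d = 2407.
RR = [a/(a+b)] / [c/(c+d)] = (918/1920) / (1073/3480) = 0.47813/0.30833 = 1.55068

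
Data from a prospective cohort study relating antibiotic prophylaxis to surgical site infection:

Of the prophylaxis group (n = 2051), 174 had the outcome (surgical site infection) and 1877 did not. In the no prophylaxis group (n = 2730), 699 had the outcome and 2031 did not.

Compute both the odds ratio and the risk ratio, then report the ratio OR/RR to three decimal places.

0.813

From the description: a = 174, b = 1877, c = 699, d = 2031.
OR = (174·2031)/(1877·699) = 353394/1312023 = 0.26935
Risk in exposed = 174/2051 = 0.08484; risk in unexposed = 699/2730 = 0.25604; RR = 0.33134
OR/RR = 0.26935 / 0.33134 = 0.81292
The outcome is not rare, so the OR lies further from 1 than the RR.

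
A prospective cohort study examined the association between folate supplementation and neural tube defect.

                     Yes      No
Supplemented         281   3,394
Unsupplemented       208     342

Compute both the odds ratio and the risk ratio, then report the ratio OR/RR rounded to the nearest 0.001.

0.673

Cells: a = 281, b = 3394, c = 208, d = 342.
OR = (281·342)/(3394·208) = 96102/705952 = 0.13613
Risk in exposed = 281/3675 = 0.07646; risk in unexposed = 208/550 = 0.37818; RR = 0.20218
OR/RR = 0.13613 / 0.20218 = 0.67330
The outcome is not rare, so the OR lies further from 1 than the RR.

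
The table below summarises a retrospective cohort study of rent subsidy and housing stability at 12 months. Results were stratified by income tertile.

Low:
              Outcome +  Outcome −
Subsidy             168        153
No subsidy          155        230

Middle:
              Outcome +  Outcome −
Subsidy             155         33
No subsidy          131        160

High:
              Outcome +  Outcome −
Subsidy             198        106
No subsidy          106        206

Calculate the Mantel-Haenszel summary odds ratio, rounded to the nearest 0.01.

2.84

OR_MH = Σ(aᵢdᵢ/nᵢ) / Σ(bᵢcᵢ/nᵢ), where nᵢ is the stratum total.
Stratum 1 (Low): n = 706; a·d/n = 168·230/706 = 54.7309; b·c/n = 153·155/706 = 33.5907
Stratum 2 (Middle): n = 479; a·d/n = 155·160/479 = 51.7745; b·c/n = 33·131/479 = 9.0251
Stratum 3 (High): n = 616; a·d/n = 198·206/616 = 66.2143; b·c/n = 106·106/616 = 18.2403
OR_MH = (54.7309 + 51.7745 + 66.2143) / (33.5907 + 9.0251 + 18.2403) = 172.7197 / 60.8560 = 2.83817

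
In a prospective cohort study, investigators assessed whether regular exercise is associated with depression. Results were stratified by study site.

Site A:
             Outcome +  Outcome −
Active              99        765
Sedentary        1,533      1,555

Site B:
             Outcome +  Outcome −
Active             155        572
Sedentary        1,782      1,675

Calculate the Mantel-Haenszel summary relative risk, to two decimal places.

0.32

RR_MH = Σ(aᵢ·n₀ᵢ/nᵢ) / Σ(cᵢ·n₁ᵢ/nᵢ), with n₁ᵢ = aᵢ+bᵢ (exposed), n₀ᵢ = cᵢ+dᵢ (unexposed), nᵢ = n₁ᵢ+n₀ᵢ.
Stratum 1 (Site A): n₁ = 864, n₀ = 3088, n = 3952; a·n₀/n = 99·3088/3952 = 77.3563; c·n₁/n = 1533·864/3952 = 335.1498
Stratum 2 (Site B): n₁ = 727, n₀ = 3457, n = 4184; a·n₀/n = 155·3457/4184 = 128.0676; c·n₁/n = 1782·727/4184 = 309.6353
RR_MH = (77.3563 + 128.0676) / (335.1498 + 309.6353) = 205.4239 / 644.7851 = 0.31859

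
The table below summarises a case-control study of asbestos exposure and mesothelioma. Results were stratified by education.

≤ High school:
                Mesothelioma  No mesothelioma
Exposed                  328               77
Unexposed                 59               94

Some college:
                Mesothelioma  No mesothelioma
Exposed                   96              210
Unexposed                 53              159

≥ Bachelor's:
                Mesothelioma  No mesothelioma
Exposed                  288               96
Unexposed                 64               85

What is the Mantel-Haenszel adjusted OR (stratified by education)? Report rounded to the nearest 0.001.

3.175

OR_MH = Σ(aᵢdᵢ/nᵢ) / Σ(bᵢcᵢ/nᵢ), where nᵢ is the stratum total.
Stratum 1 (≤ High school): n = 558; a·d/n = 328·94/558 = 55.2545; b·c/n = 77·59/558 = 8.1416
Stratum 2 (Some college): n = 518; a·d/n = 96·159/518 = 29.4672; b·c/n = 210·53/518 = 21.4865
Stratum 3 (≥ Bachelor's): n = 533; a·d/n = 288·85/533 = 45.9287; b·c/n = 96·64/533 = 11.5272
OR_MH = (55.2545 + 29.4672 + 45.9287) / (8.1416 + 21.4865 + 11.5272) = 130.6504 / 41.1553 = 3.17457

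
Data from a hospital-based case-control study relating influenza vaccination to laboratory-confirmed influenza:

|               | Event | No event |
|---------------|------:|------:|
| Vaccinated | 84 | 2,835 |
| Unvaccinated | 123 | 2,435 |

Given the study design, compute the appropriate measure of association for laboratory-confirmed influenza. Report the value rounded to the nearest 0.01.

0.59

Cells: a = 84, b = 2835, c = 123, d = 2435.
This is a hospital-based case-control study: participants were sampled on outcome status, so risks in the source population cannot be estimated directly — relative risk is not valid here. The odds ratio is the appropriate measure.
OR = (a·d)/(b·c) = (84 × 2435) / (2835 × 123) = 204540 / 348705 = 0.58657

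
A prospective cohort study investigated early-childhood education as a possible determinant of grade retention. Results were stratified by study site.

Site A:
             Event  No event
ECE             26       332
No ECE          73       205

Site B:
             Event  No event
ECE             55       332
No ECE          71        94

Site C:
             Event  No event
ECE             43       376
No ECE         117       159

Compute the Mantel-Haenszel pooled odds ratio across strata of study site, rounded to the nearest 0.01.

0.19

OR_MH = Σ(aᵢdᵢ/nᵢ) / Σ(bᵢcᵢ/nᵢ), where nᵢ is the stratum total.
Stratum 1 (Site A): n = 636; a·d/n = 26·205/636 = 8.3805; b·c/n = 332·73/636 = 38.1069
Stratum 2 (Site B): n = 552; a·d/n = 55·94/552 = 9.3659; b·c/n = 332·71/552 = 42.7029
Stratum 3 (Site C): n = 695; a·d/n = 43·159/695 = 9.8374; b·c/n = 376·117/695 = 63.2978
OR_MH = (8.3805 + 9.3659 + 9.8374) / (38.1069 + 42.7029 + 63.2978) = 27.5839 / 144.1077 = 0.19141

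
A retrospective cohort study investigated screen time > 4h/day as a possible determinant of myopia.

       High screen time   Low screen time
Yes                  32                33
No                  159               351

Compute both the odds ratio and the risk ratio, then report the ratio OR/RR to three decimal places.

1.098

Reading the table with exposure as columns: a = 32 (High screen time, case), b = 159 (High screen time, non-case), c = 33 (Low screen time, case), d = 351.
OR = (32·351)/(159·33) = 11232/5247 = 2.14065
Risk in exposed = 32/191 = 0.16754; risk in unexposed = 33/384 = 0.08594; RR = 1.94955
OR/RR = 2.14065 / 1.94955 = 1.09802
The outcome is not rare, so the OR lies further from 1 than the RR.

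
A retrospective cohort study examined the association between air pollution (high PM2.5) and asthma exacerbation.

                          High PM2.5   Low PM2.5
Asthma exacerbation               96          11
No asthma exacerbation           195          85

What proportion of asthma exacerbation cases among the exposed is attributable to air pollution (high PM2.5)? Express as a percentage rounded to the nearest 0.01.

Reading the table with exposure as columns: a = 96 (High PM2.5, case), b = 195 (High PM2.5, non-case), c = 11 (Low PM2.5, case), d = 85.
Risk in exposed = 96/291 = 0.32990; risk in unexposed = 11/96 = 0.11458.
RR = 0.32990/0.11458 = 2.87910
AR% = (RR − 1)/RR × 100 = (2.87910 − 1)/2.87910 × 100 = 65.2669%

65.27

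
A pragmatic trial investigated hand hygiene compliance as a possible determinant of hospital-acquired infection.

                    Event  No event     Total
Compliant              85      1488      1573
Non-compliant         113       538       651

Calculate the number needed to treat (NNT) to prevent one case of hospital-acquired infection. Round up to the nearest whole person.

Risk in treated group = 85/1573 = 0.05404; risk in control = 113/651 = 0.17358.
Absolute risk reduction = 0.17358 − 0.05404 = 0.11954
NNT = 1 / ARR = 1 / 0.11954 = 8.365 → round up → 9

9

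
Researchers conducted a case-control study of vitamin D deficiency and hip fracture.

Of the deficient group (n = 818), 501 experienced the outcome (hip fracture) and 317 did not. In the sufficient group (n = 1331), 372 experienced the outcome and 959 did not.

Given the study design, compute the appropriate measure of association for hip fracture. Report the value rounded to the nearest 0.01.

From the description: a = 501, b = 317, c = 372, d = 959.
This is a case-control study: participants were sampled on outcome status, so risks in the source population cannot be estimated directly — relative risk is not valid here. The odds ratio is the appropriate measure.
OR = (a·d)/(b·c) = (501 × 959) / (317 × 372) = 480459 / 117924 = 4.07431

4.07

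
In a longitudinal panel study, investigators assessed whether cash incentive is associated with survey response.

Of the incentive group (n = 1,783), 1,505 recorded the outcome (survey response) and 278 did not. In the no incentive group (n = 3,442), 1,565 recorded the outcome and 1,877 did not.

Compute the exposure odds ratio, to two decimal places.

6.49

From the description: a = 1505, b = 278, c = 1565, d = 1877.
OR = (a·d)/(b·c) = (1505 × 1877) / (278 × 1565) = 2824885 / 435070 = 6.49294
The odds of survey response are about 6.49 times as high in the incentive group.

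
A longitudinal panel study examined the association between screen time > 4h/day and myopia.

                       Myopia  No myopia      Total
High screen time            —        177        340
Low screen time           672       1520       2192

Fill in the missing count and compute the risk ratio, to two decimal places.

1.56

The missing cell is in the exposed row: 340 − 177 = 163.
So a = 163, b = 177, c = 672, d = 1520.
RR = [a/(a+b)] / [c/(c+d)] = (163/340) / (672/2192) = 0.47941/0.30657 = 1.56380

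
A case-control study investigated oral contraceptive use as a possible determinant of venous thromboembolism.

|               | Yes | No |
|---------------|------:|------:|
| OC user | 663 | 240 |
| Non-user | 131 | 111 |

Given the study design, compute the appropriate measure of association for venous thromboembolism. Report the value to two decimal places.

Cells: a = 663, b = 240, c = 131, d = 111.
This is a case-control study: participants were sampled on outcome status, so risks in the source population cannot be estimated directly — relative risk is not valid here. The odds ratio is the appropriate measure.
OR = (a·d)/(b·c) = (663 × 111) / (240 × 131) = 73593 / 31440 = 2.34074

2.34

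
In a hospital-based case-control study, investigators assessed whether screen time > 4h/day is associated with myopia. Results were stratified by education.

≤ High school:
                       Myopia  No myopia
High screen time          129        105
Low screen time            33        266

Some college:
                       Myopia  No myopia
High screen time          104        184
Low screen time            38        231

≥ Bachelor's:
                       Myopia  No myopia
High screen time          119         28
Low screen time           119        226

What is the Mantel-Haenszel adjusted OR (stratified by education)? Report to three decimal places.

OR_MH = Σ(aᵢdᵢ/nᵢ) / Σ(bᵢcᵢ/nᵢ), where nᵢ is the stratum total.
Stratum 1 (≤ High school): n = 533; a·d/n = 129·266/533 = 64.3790; b·c/n = 105·33/533 = 6.5009
Stratum 2 (Some college): n = 557; a·d/n = 104·231/557 = 43.1311; b·c/n = 184·38/557 = 12.5530
Stratum 3 (≥ Bachelor's): n = 492; a·d/n = 119·226/492 = 54.6626; b·c/n = 28·119/492 = 6.7724
OR_MH = (64.3790 + 43.1311 + 54.6626) / (6.5009 + 12.5530 + 6.7724) = 162.1726 / 25.8263 = 6.27937

6.279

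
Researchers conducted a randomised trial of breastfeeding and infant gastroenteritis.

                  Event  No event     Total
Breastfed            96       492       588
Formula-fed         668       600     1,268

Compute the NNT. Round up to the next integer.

Risk in treated group = 96/588 = 0.16327; risk in control = 668/1268 = 0.52681.
Absolute risk reduction = 0.52681 − 0.16327 = 0.36355
NNT = 1 / ARR = 1 / 0.36355 = 2.751 → round up → 3

3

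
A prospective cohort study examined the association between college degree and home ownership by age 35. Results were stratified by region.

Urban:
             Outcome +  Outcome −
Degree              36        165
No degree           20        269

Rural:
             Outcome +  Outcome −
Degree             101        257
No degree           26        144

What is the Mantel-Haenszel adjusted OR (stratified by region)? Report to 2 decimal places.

2.44

OR_MH = Σ(aᵢdᵢ/nᵢ) / Σ(bᵢcᵢ/nᵢ), where nᵢ is the stratum total.
Stratum 1 (Urban): n = 490; a·d/n = 36·269/490 = 19.7633; b·c/n = 165·20/490 = 6.7347
Stratum 2 (Rural): n = 528; a·d/n = 101·144/528 = 27.5455; b·c/n = 257·26/528 = 12.6553
OR_MH = (19.7633 + 27.5455) / (6.7347 + 12.6553) = 47.3087 / 19.3900 = 2.43985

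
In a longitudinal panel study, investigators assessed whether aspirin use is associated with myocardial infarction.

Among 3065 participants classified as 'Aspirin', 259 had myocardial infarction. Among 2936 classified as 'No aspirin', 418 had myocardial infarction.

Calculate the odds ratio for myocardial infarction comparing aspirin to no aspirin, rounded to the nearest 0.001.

0.556

From the description: a = 259, b = 2806, c = 418, d = 2518.
OR = (a·d)/(b·c) = (259 × 2518) / (2806 × 418) = 652162 / 1172908 = 0.55602
Exposure is associated with lower odds of myocardial infarction (OR = 0.56 < 1).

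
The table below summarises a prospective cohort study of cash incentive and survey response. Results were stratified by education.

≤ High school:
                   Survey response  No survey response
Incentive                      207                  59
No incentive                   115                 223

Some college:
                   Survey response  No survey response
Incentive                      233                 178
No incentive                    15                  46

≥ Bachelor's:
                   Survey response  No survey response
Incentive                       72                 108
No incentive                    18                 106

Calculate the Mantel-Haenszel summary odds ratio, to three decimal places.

5.336

OR_MH = Σ(aᵢdᵢ/nᵢ) / Σ(bᵢcᵢ/nᵢ), where nᵢ is the stratum total.
Stratum 1 (≤ High school): n = 604; a·d/n = 207·223/604 = 76.4255; b·c/n = 59·115/604 = 11.2334
Stratum 2 (Some college): n = 472; a·d/n = 233·46/472 = 22.7076; b·c/n = 178·15/472 = 5.6568
Stratum 3 (≥ Bachelor's): n = 304; a·d/n = 72·106/304 = 25.1053; b·c/n = 108·18/304 = 6.3947
OR_MH = (76.4255 + 22.7076 + 25.1053) / (11.2334 + 5.6568 + 6.3947) = 124.2384 / 23.2850 = 5.33556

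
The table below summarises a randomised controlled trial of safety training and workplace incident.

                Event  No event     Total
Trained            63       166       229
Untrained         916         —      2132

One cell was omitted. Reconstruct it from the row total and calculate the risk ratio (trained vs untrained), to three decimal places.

0.640

The missing cell is in the unexposed row: 2132 − 916 = 1216.
So a = 63, b = 166, c = 916, d = 1216.
RR = [a/(a+b)] / [c/(c+d)] = (63/229) / (916/2132) = 0.27511/0.42964 = 0.64032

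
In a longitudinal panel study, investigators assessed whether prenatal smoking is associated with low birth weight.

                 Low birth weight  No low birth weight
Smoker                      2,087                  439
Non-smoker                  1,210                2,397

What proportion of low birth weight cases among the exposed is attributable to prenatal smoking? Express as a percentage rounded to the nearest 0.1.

59.4

Cells: a = 2087, b = 439, c = 1210, d = 2397.
Risk in exposed = 2087/2526 = 0.82621; risk in unexposed = 1210/3607 = 0.33546.
RR = 0.82621/0.33546 = 2.46292
AR% = (RR − 1)/RR × 100 = (2.46292 − 1)/2.46292 × 100 = 59.3977%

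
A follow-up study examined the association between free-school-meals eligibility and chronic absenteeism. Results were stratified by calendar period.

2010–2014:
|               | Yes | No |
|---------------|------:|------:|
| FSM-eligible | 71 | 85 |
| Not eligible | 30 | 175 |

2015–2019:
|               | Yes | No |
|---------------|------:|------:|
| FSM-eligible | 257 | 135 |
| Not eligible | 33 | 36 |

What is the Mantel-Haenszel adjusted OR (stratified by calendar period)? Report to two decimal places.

OR_MH = Σ(aᵢdᵢ/nᵢ) / Σ(bᵢcᵢ/nᵢ), where nᵢ is the stratum total.
Stratum 1 (2010–2014): n = 361; a·d/n = 71·175/361 = 34.4183; b·c/n = 85·30/361 = 7.0637
Stratum 2 (2015–2019): n = 461; a·d/n = 257·36/461 = 20.0694; b·c/n = 135·33/461 = 9.6638
OR_MH = (34.4183 + 20.0694) / (7.0637 + 9.6638) = 54.4877 / 16.7275 = 3.25738

3.26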